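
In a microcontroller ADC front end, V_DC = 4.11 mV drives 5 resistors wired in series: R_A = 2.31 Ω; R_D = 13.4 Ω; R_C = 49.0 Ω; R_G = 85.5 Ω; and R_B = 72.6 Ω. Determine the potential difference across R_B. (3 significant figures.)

Total series resistance ΣR = 2.31 + 13.4 + 49.0 + 85.5 + 72.6 = 222.8 Ω.
Voltage divider: V = V_DC · (72.60 / 222.8) = 4.11 × 0.3258 = 1.339 mV.

V ≈ 1.34 mV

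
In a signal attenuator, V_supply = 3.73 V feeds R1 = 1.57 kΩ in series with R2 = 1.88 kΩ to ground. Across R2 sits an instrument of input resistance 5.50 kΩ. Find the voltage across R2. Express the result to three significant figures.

V_out ≈ 1.76 V

First combine the lower leg with the load: R2 ‖ R_L = 1.401 kΩ.
Voltage divider with the loaded lower leg: V_out = 3.73 × 1.401/(1.57 + 1.401) = 3.73 × 0.4716 = 1.759 V.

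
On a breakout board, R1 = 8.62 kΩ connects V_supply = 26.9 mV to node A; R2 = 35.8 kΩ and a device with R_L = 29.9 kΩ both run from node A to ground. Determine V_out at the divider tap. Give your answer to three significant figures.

V_out ≈ 17.6 mV

First combine the lower leg with the load: R2 ‖ R_L = 16.29 kΩ.
Now apply the divider: V_out = 26.9 × 0.6540 = 17.59 mV.
(Unloaded it would be 21.7 mV; the load pulls it down.)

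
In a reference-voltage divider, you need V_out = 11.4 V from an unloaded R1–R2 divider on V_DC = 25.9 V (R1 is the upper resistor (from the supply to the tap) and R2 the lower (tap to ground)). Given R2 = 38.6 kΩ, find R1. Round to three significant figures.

The divider ratio is R2/(R1+R2) = 11.4/25.9 = 0.4402.
R1 = R2·(1/k − 1) = 38.6 × 1.272 = 49.10 kΩ.

R1 ≈ 49.1 kΩ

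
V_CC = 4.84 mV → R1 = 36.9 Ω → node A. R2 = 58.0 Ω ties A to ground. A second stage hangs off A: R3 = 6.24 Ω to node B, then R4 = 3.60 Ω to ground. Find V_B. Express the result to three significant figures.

V_B ≈ 0.329 mV

Looking into the second stage from A: R3 + R4 = 9.840 Ω appears in parallel with R2.
R2 ‖ (R3+R4) = 8.413 Ω.
First divider: V_A = V_CC · 8.413/(36.9 + 8.413) = 0.8986 mV.
V_B = V_A × 0.3659 = 0.3288 mV.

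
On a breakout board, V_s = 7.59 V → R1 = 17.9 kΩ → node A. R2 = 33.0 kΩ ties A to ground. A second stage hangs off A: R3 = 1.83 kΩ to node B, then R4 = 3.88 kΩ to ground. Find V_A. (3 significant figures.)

Looking into the second stage from A: R3 + R4 = 5.710 kΩ appears in parallel with R2.
R2 ‖ (R3+R4) = 4.868 kΩ.
V_A = 7.59 × 4.868/(17.9 + 4.868) = 1.623 V.

V_A ≈ 1.62 V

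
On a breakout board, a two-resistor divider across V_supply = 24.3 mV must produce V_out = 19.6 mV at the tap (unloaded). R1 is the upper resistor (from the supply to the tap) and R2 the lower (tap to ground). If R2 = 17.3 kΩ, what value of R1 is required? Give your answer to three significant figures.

The divider ratio is R2/(R1+R2) = 19.6/24.3 = 0.8066.
So R1 = R2 · (V_supply/V_out − 1) = 17.3 × (24.3/19.6 − 1) = 17.3 × 0.2398 = 4.148 kΩ.

R1 ≈ 4.15 kΩ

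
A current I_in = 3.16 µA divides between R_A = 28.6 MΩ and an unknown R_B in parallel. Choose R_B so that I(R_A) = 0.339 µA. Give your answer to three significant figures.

R_B ≈ 3.44 MΩ

Two-branch current divider: I_A = I_in · R_B/(R_A + R_B).
With f = 0.1073, R_B = R_A · f/(1−f) = 28.6 × 0.1202 = 3.437 MΩ.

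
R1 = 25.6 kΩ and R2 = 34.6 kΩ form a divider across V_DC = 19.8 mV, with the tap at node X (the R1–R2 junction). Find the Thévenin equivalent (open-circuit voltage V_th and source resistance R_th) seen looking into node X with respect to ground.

Open-circuit (no load on X): V_th = V_DC · R2/(R1 + R2) = 19.8 × 34.6/(25.60 + 34.6) = 11.38 mV.
With V_DC suppressed (replaced by a short), R_th = R1 ‖ R2 = (25.60 × 34.6)/(25.60 + 34.6) = 14.71 kΩ.

V_th ≈ 11.4 mV, R_th ≈ 14.7 kΩ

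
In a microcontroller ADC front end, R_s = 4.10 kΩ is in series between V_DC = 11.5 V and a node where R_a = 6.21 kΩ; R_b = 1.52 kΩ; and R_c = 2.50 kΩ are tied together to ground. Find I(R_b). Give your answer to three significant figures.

I ≈ 1.26 mA

Equivalent of the parallel group: R_p = 0.8204 kΩ.
V_A by voltage divider: V_A = 11.5 × 0.8204/(4.10 + 0.8204) = 1.917 V.
I(R_b) = V_A / R_b = 1.917/1.52 = 1.261 mA.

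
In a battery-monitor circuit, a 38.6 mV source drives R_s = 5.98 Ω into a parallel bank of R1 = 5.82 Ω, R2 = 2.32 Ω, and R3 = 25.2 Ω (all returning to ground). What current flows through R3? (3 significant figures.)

I ≈ 0.316 mA

Combine the parallel branches: R_p = (1/5.82 + 1/2.32 + 1/25.2)⁻¹ = 1.556 Ω.
Node voltage V_A = V_supply · R_p/(R_s + R_p) = 38.6 × 0.2065 = 7.971 mV.
Branch current I = V_A/R3 = 7.971/25.2 = 0.3163 mA.
(Equivalently: I_total = 5.122 mA, then current-divider fraction G_k/ΣG = 0.06176.)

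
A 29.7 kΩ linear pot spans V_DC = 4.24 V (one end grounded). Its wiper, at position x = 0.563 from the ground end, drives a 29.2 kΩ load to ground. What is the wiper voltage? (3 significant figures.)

Lower segment x·R_p = 16.72 kΩ; upper segment (1−x)·R_p = 12.98 kΩ.
(x·R_p) ‖ R_L = 10.63 kΩ.
V_out = 4.24 × 10.63/(12.98 + 10.63) = 1.909 V.
(Unloaded: V_out = x·V_DC = 2.39 V.)

V_out ≈ 1.91 V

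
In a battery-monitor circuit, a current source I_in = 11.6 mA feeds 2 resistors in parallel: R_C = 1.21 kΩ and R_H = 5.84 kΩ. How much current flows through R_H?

Two-branch current divider: I_k = I_in · R_other/(R_1 + R_2).
So I = 11.6 × 1.21/7.050 = 1.991 mA.

I ≈ 1.99 mA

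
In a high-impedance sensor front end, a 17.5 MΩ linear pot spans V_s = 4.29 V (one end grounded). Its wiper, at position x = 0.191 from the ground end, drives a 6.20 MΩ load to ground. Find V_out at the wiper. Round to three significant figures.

The pot divides into 14.16 MΩ above the wiper and 3.343 MΩ below.
R_L loads the lower segment: effective lower R = 2.172 MΩ.
Loaded-divider output: V_out = 4.29 × 0.1330 = 0.5705 V.

V_out ≈ 0.571 V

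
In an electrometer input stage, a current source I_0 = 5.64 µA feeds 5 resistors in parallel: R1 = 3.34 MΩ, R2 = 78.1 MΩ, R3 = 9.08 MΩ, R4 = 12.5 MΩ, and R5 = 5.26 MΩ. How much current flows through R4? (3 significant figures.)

Conductances: ΣG = 1/3.34 + 1/78.1 + 1/9.08 + 1/12.5 + 1/5.26 = 0.6925 (1/MΩ).
By the current-divider rule, I = I_0 · G_k/ΣG = 5.64 × 0.1155 = 0.6516 µA.

I ≈ 0.652 µA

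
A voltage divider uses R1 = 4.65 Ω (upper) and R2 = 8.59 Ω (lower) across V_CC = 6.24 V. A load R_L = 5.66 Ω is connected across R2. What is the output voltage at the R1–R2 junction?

V_out ≈ 2.64 V

The load sits in parallel with R2, giving an effective lower resistance R2' = R2·R_L/(R2+R_L) = 3.412 Ω.
Now apply the divider: V_out = 6.24 × 0.4232 = 2.641 V.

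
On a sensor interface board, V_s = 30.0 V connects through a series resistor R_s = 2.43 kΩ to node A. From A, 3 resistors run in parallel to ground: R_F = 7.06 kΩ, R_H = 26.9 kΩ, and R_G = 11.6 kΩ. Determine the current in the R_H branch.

I ≈ 0.678 mA

Parallel bank: R_p = 1/(1/7.06 + 1/26.9 + 1/11.6) = 3.773 kΩ.
V_A = 30.0 × 3.773/6.203 = 18.25 V.
I(R_H) = V_A / R_H = 18.25/26.9 = 0.6784 mA.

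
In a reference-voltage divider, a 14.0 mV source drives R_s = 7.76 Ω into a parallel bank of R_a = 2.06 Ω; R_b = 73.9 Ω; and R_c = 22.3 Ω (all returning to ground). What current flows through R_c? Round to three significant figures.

I ≈ 0.120 mA

Equivalent of the parallel group: R_p = 1.839 Ω.
Node voltage V_A = V_s · R_p/(R_s + R_p) = 14.0 × 0.1916 = 2.682 mV.
Branch current I = V_A/R_c = 2.682/22.3 = 0.1203 mA.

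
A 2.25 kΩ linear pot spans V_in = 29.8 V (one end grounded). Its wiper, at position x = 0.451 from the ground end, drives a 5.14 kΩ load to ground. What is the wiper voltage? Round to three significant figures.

Lower segment x·R_p = 1.015 kΩ; upper segment (1−x)·R_p = 1.235 kΩ.
R_L loads the lower segment: effective lower R = 0.8474 kΩ.
V_out = 29.8 × 0.8474/(1.235 + 0.8474) = 12.13 V.
(Unloaded: V_out = x·V_in = 13.4 V.)

V_out ≈ 12.1 V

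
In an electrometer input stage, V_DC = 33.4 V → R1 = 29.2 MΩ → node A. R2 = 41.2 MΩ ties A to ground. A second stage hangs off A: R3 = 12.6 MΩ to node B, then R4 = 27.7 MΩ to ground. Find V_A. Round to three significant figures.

V_A ≈ 13.7 V

Node A sees R2 in parallel with the series input of stage 2, R3 + R4 = 40.30 MΩ.
Effective lower resistance at A: R2 ‖ 40.30 = 20.37 MΩ.
First divider: V_A = V_DC · 20.37/(29.2 + 20.37) = 13.73 V.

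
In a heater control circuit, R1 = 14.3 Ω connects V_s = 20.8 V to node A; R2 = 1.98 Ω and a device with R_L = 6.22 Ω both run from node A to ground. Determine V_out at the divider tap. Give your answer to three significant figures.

V_out ≈ 1.98 V

R2 ‖ R_L = (1.98 × 6.22)/(1.98 + 6.22) = 1.502 Ω.
Voltage divider with the loaded lower leg: V_out = 20.8 × 1.502/(14.3 + 1.502) = 20.8 × 0.09505 = 1.977 V.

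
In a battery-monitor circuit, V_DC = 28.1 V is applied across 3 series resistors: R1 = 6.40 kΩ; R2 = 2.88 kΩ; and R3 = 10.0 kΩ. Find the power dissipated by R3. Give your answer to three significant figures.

P ≈ 21.2 mW

ΣR = 19.28 kΩ → I = 28.1/19.28 = 1.457 mA.
P = I²R = 2.124 × 10.0 = 21.24 mW.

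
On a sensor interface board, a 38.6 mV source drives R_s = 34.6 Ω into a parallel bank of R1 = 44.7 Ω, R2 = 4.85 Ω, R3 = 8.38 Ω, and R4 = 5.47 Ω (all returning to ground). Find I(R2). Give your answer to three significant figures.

I ≈ 0.411 mA

Combine the parallel branches: R_p = (1/44.7 + 1/4.85 + 1/8.38 + 1/5.47)⁻¹ = 1.884 Ω.
V_A by voltage divider: V_A = 38.6 × 1.884/(34.6 + 1.884) = 1.994 mV.
Branch current I = V_A/R2 = 1.994/4.85 = 0.4110 mA.
(Equivalently: I_total = 1.058 mA, then current-divider fraction G_k/ΣG = 0.3885.)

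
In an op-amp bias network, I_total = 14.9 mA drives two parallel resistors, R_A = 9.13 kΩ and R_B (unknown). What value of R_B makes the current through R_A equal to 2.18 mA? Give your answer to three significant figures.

In a two-way split, I_A/I_total = R_B/(R_A + R_B).
With f = 0.1463, R_B = R_A · f/(1−f) = 9.13 × 0.1714 = 1.565 kΩ.

R_B ≈ 1.56 kΩ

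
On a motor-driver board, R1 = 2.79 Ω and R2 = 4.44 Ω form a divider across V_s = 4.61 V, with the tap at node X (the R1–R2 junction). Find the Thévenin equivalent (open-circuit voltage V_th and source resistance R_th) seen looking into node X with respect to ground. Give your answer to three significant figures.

V_th ≈ 2.83 V, R_th ≈ 1.71 Ω

V_th is the unloaded tap voltage: V_s · R2/(R1+R2) = 4.61 × 0.6141 = 2.831 V.
Zeroing V_s shorts the top of R1 to ground, so R_th = R1 ‖ R2 = 1.713 Ω.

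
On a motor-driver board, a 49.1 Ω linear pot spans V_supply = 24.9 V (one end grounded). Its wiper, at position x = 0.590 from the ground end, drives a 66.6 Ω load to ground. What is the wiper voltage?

V_out ≈ 12.5 V

Split the track: R_lower = x·R_p = 28.97 Ω, R_upper = (1−x)·R_p = 20.13 Ω.
(x·R_p) ‖ R_L = 20.19 Ω.
Then V_out = V_supply · 20.19/(20.13 + 20.19) = 12.47 V.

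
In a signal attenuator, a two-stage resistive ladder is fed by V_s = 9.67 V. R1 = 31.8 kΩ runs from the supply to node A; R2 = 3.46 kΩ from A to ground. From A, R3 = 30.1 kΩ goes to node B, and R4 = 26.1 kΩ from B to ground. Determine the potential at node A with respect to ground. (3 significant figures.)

Looking into the second stage from A: R3 + R4 = 56.20 kΩ appears in parallel with R2.
Effective lower resistance at A: R2 ‖ 56.20 = 3.259 kΩ.
V_A = 9.67 × 3.259/(31.8 + 3.259) = 0.8990 V.

V_A ≈ 0.899 V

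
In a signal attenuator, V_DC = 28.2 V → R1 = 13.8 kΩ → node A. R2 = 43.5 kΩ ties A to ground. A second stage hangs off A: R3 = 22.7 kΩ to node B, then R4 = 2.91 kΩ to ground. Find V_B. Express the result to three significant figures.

V_B ≈ 1.73 V

Node A sees R2 in parallel with the series input of stage 2, R3 + R4 = 25.61 kΩ.
R2 ‖ (R3+R4) = 16.12 kΩ.
First divider: V_A = V_DC · 16.12/(13.8 + 16.12) = 15.19 V.
Stage 2 is unloaded, so V_B = V_A · R4/(R3+R4) = 15.19 × 2.91/25.61 = 1.726 V.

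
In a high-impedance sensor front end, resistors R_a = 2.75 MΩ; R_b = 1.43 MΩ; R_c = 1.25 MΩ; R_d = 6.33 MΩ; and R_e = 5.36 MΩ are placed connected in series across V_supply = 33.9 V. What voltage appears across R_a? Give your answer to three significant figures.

Series total: ΣR = 2.75 + 1.43 + 1.25 + 6.33 + 5.36 = 17.12 MΩ.
V = V_supply · R/ΣR = 33.9 × 0.1606 = 5.445 V.

V ≈ 5.45 V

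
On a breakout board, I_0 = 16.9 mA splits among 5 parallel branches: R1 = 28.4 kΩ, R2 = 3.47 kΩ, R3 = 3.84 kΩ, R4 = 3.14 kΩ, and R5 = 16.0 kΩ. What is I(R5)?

Conductances: ΣG = 1/28.4 + 1/3.47 + 1/3.84 + 1/3.14 + 1/16.0 = 0.9648 (1/kΩ).
Current divider: I(R5) = I_0 · G_k/ΣG = 16.9 × (0.06250/0.9648) = 16.9 × 0.06478 = 1.095 mA.

I ≈ 1.09 mA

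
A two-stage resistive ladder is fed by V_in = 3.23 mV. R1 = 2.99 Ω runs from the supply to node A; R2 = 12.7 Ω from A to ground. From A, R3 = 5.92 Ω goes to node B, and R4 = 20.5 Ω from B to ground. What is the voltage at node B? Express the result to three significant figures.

Node A sees R2 in parallel with the series input of stage 2, R3 + R4 = 26.42 Ω.
R2 ‖ (R3+R4) = 8.577 Ω.
V_A = 3.23 × 8.577/(2.99 + 8.577) = 2.395 mV.
Stage 2 is unloaded, so V_B = V_A · R4/(R3+R4) = 2.395 × 20.5/26.42 = 1.858 mV.

V_B ≈ 1.86 mV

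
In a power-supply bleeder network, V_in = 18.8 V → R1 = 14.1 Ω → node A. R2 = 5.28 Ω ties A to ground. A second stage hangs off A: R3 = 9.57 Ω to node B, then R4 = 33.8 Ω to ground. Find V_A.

V_A ≈ 4.71 V

Looking into the second stage from A: R3 + R4 = 43.37 Ω appears in parallel with R2.
R2 ‖ (R3+R4) = 4.707 Ω.
V_A = 18.8 × 4.707/(14.1 + 4.707) = 4.705 V.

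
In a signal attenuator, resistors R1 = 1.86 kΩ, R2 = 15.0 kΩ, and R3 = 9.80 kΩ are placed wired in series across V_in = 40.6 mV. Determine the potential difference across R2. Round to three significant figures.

V ≈ 22.8 mV

ΣR = 1.86 + 15.0 + 9.80 = 26.66 kΩ.
By the voltage-divider rule, V = 40.6 × 15.00/26.66 = 22.84 mV.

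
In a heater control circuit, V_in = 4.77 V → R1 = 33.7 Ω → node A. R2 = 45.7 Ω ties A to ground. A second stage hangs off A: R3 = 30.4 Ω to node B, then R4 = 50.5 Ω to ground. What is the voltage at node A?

Looking into the second stage from A: R3 + R4 = 80.90 Ω appears in parallel with R2.
Effective lower resistance at A: R2 ‖ 80.90 = 29.20 Ω.
So V_A = 4.77 × 0.4643 = 2.215 V.

V_A ≈ 2.21 V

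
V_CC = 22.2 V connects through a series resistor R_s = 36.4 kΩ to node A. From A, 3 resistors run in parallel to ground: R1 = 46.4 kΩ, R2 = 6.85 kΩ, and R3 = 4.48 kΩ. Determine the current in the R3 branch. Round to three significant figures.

Parallel bank: R_p = 1/(1/46.4 + 1/6.85 + 1/4.48) = 2.559 kΩ.
V_A by voltage divider: V_A = 22.2 × 2.559/(36.4 + 2.559) = 1.458 V.
Branch current I = V_A/R3 = 1.458/4.48 = 0.3255 mA.
(Equivalently: I_total = 0.5698 mA, then current-divider fraction G_k/ΣG = 0.5712.)

I ≈ 0.326 mA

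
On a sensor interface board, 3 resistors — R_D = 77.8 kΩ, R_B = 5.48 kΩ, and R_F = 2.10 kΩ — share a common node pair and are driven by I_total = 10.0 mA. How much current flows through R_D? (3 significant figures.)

ΣG = 1/77.8 + 1/5.48 + 1/2.10 = 0.6715.
Current divider: I(R_D) = I_total · G_k/ΣG = 10.0 × (0.01285/0.6715) = 10.0 × 0.01914 = 0.1914 mA.

I ≈ 0.191 mA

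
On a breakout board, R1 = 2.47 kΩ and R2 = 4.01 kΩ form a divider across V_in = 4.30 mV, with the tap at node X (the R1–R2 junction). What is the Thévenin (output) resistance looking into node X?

R_th ≈ 1.53 kΩ

Zeroing V_in shorts the top of R1 to ground, so R_th = R1 ‖ R2 = 1.529 kΩ.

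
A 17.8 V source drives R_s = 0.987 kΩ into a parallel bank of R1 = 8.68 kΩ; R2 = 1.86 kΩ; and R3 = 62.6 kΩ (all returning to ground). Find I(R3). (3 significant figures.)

Parallel bank: R_p = 1/(1/8.68 + 1/1.86 + 1/62.6) = 1.495 kΩ.
V_A = 17.8 × 1.495/2.482 = 10.72 V.
Branch current I = V_A/R3 = 10.72/62.6 = 0.1713 mA.

I ≈ 0.171 mA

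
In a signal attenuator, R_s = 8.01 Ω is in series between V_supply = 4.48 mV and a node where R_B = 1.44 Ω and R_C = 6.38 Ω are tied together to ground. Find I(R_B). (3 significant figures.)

I ≈ 0.398 mA

Combine the parallel branches: R_p = (1/1.44 + 1/6.38)⁻¹ = 1.175 Ω.
V_A = 4.48 × 1.175/9.185 = 0.5730 mV.
I(R_B) = V_A / R_B = 0.5730/1.44 = 0.3979 mA.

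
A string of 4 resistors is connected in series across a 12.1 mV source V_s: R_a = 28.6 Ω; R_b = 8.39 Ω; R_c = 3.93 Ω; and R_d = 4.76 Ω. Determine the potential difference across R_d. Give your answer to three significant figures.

Total series resistance ΣR = 28.6 + 8.39 + 3.93 + 4.76 = 45.68 Ω.
By the voltage-divider rule, V = 12.1 × 4.760/45.68 = 1.261 mV.

V ≈ 1.26 mV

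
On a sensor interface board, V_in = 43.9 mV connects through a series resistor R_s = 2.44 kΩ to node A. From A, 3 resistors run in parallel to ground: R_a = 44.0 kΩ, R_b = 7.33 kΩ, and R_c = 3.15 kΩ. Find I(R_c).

I ≈ 6.44 µA

Combine the parallel branches: R_p = (1/44.0 + 1/7.33 + 1/3.15)⁻¹ = 2.098 kΩ.
Node voltage V_A = V_in · R_p/(R_s + R_p) = 43.9 × 0.4623 = 20.30 mV.
I(R_c) = V_A / R_c = 20.30/3.15 = 6.443 µA.
(Check via current divider: I_total = 9.674 µA; share G_k/ΣG = 0.6661 → same result.)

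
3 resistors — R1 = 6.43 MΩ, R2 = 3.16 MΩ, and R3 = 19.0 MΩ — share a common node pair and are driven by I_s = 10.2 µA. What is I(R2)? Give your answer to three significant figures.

ΣG = 1/6.43 + 1/3.16 + 1/19.0 = 0.5246.
R2 takes the fraction G_k/ΣG = 0.3165/0.5246 = 0.6032, so I = 10.2 × 0.6032 = 6.153 µA.

I ≈ 6.15 µA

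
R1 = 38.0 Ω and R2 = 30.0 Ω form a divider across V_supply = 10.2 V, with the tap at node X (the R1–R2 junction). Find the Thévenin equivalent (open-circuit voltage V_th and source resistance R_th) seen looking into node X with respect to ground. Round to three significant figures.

Open-circuit (no load on X): V_th = V_supply · R2/(R1 + R2) = 10.2 × 30.0/(38.00 + 30.0) = 4.500 V.
With V_supply suppressed (replaced by a short), R_th = R1 ‖ R2 = (38.00 × 30.0)/(38.00 + 30.0) = 16.76 Ω.

V_th ≈ 4.50 V, R_th ≈ 16.8 Ω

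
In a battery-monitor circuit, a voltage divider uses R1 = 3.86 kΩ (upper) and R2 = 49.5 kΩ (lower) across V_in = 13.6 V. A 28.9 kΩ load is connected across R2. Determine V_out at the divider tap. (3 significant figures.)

R2 ‖ R_L = (49.5 × 28.9)/(49.5 + 28.9) = 18.25 kΩ.
Now apply the divider: V_out = 13.6 × 0.8254 = 11.23 V.

V_out ≈ 11.2 V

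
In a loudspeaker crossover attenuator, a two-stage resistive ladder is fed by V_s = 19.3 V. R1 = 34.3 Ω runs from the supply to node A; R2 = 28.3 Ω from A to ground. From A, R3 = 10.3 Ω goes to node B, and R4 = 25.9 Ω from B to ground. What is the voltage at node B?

V_B ≈ 4.37 V

Node A sees R2 in parallel with the series input of stage 2, R3 + R4 = 36.20 Ω.
Effective lower resistance at A: R2 ‖ 36.20 = 15.88 Ω.
V_A = 19.3 × 15.88/(34.3 + 15.88) = 6.109 V.
Stage 2 is unloaded, so V_B = V_A · R4/(R3+R4) = 6.109 × 25.9/36.20 = 4.370 V.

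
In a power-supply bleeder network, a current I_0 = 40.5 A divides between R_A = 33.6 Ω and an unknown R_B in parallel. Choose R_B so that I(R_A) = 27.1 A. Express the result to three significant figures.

Two-branch current divider: I_A = I_0 · R_B/(R_A + R_B).
27.1/40.5 = R_B/(R_A + R_B) → R_B = R_A · (0.6691)/(1 − 0.6691) = 33.6 × 2.022 = 67.95 Ω.

R_B ≈ 68.0 Ω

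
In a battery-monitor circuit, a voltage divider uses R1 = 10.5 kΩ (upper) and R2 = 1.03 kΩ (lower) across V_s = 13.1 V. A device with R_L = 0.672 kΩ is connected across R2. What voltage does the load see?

R2 ‖ R_L = (1.03 × 0.672)/(1.03 + 0.672) = 0.4067 kΩ.
Then V_out = V_s · R2'/(R1 + R2') = 13.1 × 0.4067/10.91 = 0.4885 V.
(Unloaded it would be 1.17 V; the load pulls it down.)

V_out ≈ 0.488 V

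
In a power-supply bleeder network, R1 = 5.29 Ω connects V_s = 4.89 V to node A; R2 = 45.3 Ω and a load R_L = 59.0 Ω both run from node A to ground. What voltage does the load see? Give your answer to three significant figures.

First combine the lower leg with the load: R2 ‖ R_L = 25.63 Ω.
Voltage divider with the loaded lower leg: V_out = 4.89 × 25.63/(5.29 + 25.63) = 4.89 × 0.8289 = 4.053 V.

V_out ≈ 4.05 V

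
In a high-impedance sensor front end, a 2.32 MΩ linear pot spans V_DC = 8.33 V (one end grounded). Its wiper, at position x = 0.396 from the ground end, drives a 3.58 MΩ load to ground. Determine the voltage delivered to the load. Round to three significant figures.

V_out ≈ 2.86 V

Lower segment x·R_p = 0.9187 MΩ; upper segment (1−x)·R_p = 1.401 MΩ.
(x·R_p) ‖ R_L = 0.7311 MΩ.
Then V_out = V_DC · 0.7311/(1.401 + 0.7311) = 2.856 V.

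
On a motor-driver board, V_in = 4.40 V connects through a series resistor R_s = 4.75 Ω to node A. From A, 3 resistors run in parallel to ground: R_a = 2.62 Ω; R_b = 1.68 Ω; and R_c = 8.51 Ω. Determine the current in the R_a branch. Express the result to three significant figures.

Parallel bank: R_p = 1/(1/2.62 + 1/1.68 + 1/8.51) = 0.9137 Ω.
V_A by voltage divider: V_A = 4.40 × 0.9137/(4.75 + 0.9137) = 0.7098 V.
I(R_a) = V_A / R_a = 0.7098/2.62 = 0.2709 A.
(Check via current divider: I_total = 0.7769 A; share G_k/ΣG = 0.3487 → same result.)

I ≈ 0.271 A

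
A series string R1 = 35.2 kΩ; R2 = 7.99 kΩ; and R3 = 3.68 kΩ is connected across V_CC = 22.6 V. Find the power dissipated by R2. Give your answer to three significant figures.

Series current I = V_CC/ΣR = 22.6/46.87 = 0.4822 mA.
P(R2) = I²·R2 = (0.4822)² × 7.99 = 1.858 mW.

P ≈ 1.86 mW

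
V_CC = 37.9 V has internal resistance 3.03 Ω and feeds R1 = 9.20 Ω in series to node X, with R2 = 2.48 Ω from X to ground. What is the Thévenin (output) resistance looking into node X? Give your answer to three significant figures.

R_th ≈ 2.06 Ω

R1' = 3.03 + 9.20 = 12.23 Ω (source resistance + R1).
Zeroing V_CC shorts the top of R1' to ground, so R_th = R1' ‖ R2 = 2.062 Ω.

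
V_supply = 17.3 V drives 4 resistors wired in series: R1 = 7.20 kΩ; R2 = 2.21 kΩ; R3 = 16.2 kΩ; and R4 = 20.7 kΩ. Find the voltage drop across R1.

V ≈ 2.69 V

ΣR = 7.20 + 2.21 + 16.2 + 20.7 = 46.31 kΩ.
By the voltage-divider rule, V = 17.3 × 7.200/46.31 = 2.690 V.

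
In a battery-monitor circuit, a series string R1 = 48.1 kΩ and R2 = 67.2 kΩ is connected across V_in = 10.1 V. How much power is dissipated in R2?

Series current I = V_in/ΣR = 10.1/115.3 = 0.08760 mA.
P = I²R = 0.007673 × 67.2 = 0.5156 mW.

P ≈ 0.516 mW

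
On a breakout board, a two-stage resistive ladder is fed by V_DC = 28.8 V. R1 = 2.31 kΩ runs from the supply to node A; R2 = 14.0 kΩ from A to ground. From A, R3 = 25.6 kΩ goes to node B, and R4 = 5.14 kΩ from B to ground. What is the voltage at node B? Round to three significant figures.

V_B ≈ 3.88 V

Node A sees R2 in parallel with the series input of stage 2, R3 + R4 = 30.74 kΩ.
Effective lower resistance at A: R2 ‖ 30.74 = 9.619 kΩ.
V_A = 28.8 × 9.619/(2.31 + 9.619) = 23.22 V.
Stage 2 is unloaded, so V_B = V_A · R4/(R3+R4) = 23.22 × 5.14/30.74 = 3.883 V.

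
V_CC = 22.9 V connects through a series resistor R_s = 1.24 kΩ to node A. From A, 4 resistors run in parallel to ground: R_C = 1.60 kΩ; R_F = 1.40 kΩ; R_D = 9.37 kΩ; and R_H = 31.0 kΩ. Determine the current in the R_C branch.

Parallel bank: R_p = 1/(1/1.60 + 1/1.40 + 1/9.37 + 1/31.0) = 0.6765 kΩ.
Node voltage V_A = V_CC · R_p/(R_s + R_p) = 22.9 × 0.3530 = 8.083 V.
I(R_C) = V_A / R_C = 8.083/1.60 = 5.052 mA.
(Equivalently: I_total = 11.95 mA, then current-divider fraction G_k/ΣG = 0.4228.)

I ≈ 5.05 mA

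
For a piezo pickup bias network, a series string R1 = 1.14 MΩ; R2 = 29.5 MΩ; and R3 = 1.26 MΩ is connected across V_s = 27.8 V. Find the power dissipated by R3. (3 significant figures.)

Series current I = V_s/ΣR = 27.8/31.90 = 0.8715 µA.
V(R3) = I·R = 1.098 V; P = V·I = 1.098 × 0.8715 = 0.9569 µW.

P ≈ 0.957 µW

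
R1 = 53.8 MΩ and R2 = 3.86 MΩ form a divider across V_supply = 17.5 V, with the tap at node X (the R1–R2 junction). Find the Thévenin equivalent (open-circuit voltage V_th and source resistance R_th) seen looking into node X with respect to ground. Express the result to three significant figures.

V_th is the unloaded tap voltage: V_supply · R2/(R1+R2) = 17.5 × 0.06694 = 1.172 V.
Zeroing V_supply shorts the top of R1 to ground, so R_th = R1 ‖ R2 = 3.602 MΩ.

V_th ≈ 1.17 V, R_th ≈ 3.60 MΩ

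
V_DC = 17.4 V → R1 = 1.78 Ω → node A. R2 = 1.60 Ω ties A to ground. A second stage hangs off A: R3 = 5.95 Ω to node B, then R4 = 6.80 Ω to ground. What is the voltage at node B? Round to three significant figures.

V_B ≈ 4.12 V

Looking into the second stage from A: R3 + R4 = 12.75 Ω appears in parallel with R2.
R2 ‖ (R3+R4) = 1.422 Ω.
First divider: V_A = V_DC · 1.422/(1.78 + 1.422) = 7.726 V.
Stage 2 is unloaded, so V_B = V_A · R4/(R3+R4) = 7.726 × 6.80/12.75 = 4.121 V.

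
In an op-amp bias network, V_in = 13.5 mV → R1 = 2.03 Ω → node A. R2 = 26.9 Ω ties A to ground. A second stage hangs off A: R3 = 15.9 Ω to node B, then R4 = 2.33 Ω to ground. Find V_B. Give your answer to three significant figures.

The second stage (R3 + R4 = 18.23 Ω) loads node A in parallel with R2.
R2 ‖ (R3+R4) = 10.87 Ω.
So V_A = 13.5 × 0.8426 = 11.37 mV.
V_B = V_A × 0.1278 = 1.454 mV.

V_B ≈ 1.45 mV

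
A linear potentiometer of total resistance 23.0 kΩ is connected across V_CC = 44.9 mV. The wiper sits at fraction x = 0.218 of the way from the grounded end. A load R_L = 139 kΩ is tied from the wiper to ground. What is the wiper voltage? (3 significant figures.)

V_out ≈ 9.52 mV

Split the track: R_lower = x·R_p = 5.014 kΩ, R_upper = (1−x)·R_p = 17.99 kΩ.
(x·R_p) ‖ R_L = 4.839 kΩ.
Then V_out = V_CC · 4.839/(17.99 + 4.839) = 9.520 mV.
(Unloaded: V_out = x·V_CC = 9.79 mV.)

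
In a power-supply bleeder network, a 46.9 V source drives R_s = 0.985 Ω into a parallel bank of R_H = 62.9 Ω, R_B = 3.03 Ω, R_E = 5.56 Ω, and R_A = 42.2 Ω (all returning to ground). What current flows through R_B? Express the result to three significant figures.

Combine the parallel branches: R_p = (1/62.9 + 1/3.03 + 1/5.56 + 1/42.2)⁻¹ = 1.820 Ω.
Node voltage V_A = V_DC · R_p/(R_s + R_p) = 46.9 × 0.6488 = 30.43 V.
Branch current I = V_A/R_B = 30.43/3.03 = 10.04 A.

I ≈ 10.0 A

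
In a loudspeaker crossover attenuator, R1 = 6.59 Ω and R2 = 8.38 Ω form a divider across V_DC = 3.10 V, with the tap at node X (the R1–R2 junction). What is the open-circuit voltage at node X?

With X open, the divider is unloaded: V_th = 3.10 × 8.38/14.97 = 1.735 V.

V_th ≈ 1.74 V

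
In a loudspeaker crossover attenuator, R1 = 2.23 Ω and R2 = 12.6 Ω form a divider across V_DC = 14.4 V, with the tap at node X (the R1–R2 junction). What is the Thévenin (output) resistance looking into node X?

Looking into X with the source shorted: R_th = R1·R2/(R1+R2) = 2.230 × 12.6/14.83 = 1.895 Ω.

R_th ≈ 1.89 Ω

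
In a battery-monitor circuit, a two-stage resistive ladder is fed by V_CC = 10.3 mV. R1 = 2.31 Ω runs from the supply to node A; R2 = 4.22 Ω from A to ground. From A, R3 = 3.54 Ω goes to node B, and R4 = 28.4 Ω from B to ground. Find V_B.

V_B ≈ 5.65 mV

Node A sees R2 in parallel with the series input of stage 2, R3 + R4 = 31.94 Ω.
R2 ‖ (R3+R4) = 3.728 Ω.
First divider: V_A = V_CC · 3.728/(2.31 + 3.728) = 6.359 mV.
V_B = V_A × 0.8892 = 5.654 mV.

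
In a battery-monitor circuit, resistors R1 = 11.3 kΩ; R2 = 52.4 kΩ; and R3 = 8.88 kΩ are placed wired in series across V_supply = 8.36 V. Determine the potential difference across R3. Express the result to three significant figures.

Total series resistance ΣR = 11.3 + 52.4 + 8.88 = 72.58 kΩ.
By the voltage-divider rule, V = 8.36 × 8.880/72.58 = 1.023 V.

V ≈ 1.02 V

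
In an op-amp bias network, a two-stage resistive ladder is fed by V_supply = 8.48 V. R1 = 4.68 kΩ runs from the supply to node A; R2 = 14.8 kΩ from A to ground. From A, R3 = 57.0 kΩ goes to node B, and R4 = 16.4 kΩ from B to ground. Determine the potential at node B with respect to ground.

Node A sees R2 in parallel with the series input of stage 2, R3 + R4 = 73.40 kΩ.
Effective lower resistance at A: R2 ‖ 73.40 = 12.32 kΩ.
So V_A = 8.48 × 0.7247 = 6.145 V.
Stage 2 is unloaded, so V_B = V_A · R4/(R3+R4) = 6.145 × 16.4/73.40 = 1.373 V.

V_B ≈ 1.37 V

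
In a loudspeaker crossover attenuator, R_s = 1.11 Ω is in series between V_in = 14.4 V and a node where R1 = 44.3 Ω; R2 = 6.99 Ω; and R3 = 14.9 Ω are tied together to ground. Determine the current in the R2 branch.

Parallel bank: R_p = 1/(1/44.3 + 1/6.99 + 1/14.9) = 4.296 Ω.
Node voltage V_A = V_in · R_p/(R_s + R_p) = 14.4 × 0.7947 = 11.44 V.
I(R2) = V_A / R2 = 11.44/6.99 = 1.637 A.
(Check via current divider: I_total = 2.663 A; share G_k/ΣG = 0.6147 → same result.)

I ≈ 1.64 A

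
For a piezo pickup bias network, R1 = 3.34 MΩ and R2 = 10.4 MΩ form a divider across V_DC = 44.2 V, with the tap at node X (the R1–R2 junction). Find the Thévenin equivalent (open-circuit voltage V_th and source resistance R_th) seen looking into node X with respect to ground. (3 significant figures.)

Open-circuit (no load on X): V_th = V_DC · R2/(R1 + R2) = 44.2 × 10.4/(3.340 + 10.4) = 33.46 V.
Zeroing V_DC shorts the top of R1 to ground, so R_th = R1 ‖ R2 = 2.528 MΩ.

V_th ≈ 33.5 V, R_th ≈ 2.53 MΩ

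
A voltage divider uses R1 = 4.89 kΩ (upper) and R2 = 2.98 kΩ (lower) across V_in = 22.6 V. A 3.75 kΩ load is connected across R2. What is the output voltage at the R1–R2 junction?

V_out ≈ 5.73 V

R2 ‖ R_L = (2.98 × 3.75)/(2.98 + 3.75) = 1.660 kΩ.
Voltage divider with the loaded lower leg: V_out = 22.6 × 1.660/(4.89 + 1.660) = 22.6 × 0.2535 = 5.729 V.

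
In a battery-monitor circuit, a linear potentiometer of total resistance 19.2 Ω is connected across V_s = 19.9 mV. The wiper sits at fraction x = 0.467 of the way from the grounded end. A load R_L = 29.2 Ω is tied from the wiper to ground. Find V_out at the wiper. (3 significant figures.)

Lower segment x·R_p = 8.966 Ω; upper segment (1−x)·R_p = 10.23 Ω.
R_L loads the lower segment: effective lower R = 6.860 Ω.
Loaded-divider output: V_out = 19.9 × 0.4013 = 7.986 mV.
(Unloaded: V_out = x·V_s = 9.29 mV.)

V_out ≈ 7.99 mV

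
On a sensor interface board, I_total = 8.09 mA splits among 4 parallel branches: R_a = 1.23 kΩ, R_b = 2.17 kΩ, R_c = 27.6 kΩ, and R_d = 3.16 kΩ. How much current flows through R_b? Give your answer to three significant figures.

ΣG = 1/1.23 + 1/2.17 + 1/27.6 + 1/3.16 = 1.627.
By the current-divider rule, I = I_total · G_k/ΣG = 8.09 × 0.2833 = 2.292 mA.

I ≈ 2.29 mA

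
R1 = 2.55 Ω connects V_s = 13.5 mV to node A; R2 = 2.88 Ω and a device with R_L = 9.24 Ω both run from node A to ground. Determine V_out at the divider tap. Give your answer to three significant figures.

First combine the lower leg with the load: R2 ‖ R_L = 2.196 Ω.
Voltage divider with the loaded lower leg: V_out = 13.5 × 2.196/(2.55 + 2.196) = 13.5 × 0.4627 = 6.246 mV.

V_out ≈ 6.25 mV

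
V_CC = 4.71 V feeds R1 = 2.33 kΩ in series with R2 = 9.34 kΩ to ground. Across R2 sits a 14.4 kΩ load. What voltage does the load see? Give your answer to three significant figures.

The load sits in parallel with R2, giving an effective lower resistance R2' = R2·R_L/(R2+R_L) = 5.665 kΩ.
Then V_out = V_CC · R2'/(R1 + R2') = 4.71 × 5.665/7.995 = 3.337 V.

V_out ≈ 3.34 V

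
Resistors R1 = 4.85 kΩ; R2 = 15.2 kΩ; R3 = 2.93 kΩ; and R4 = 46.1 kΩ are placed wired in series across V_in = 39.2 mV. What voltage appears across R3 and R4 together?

V ≈ 27.8 mV

Series total: ΣR = 4.85 + 15.2 + 2.93 + 46.1 = 69.08 kΩ.
R_{R3..R4} = 2.93 + 46.1 = 49.03 kΩ.
By the voltage-divider rule, V = 39.2 × 49.03/69.08 = 27.82 mV.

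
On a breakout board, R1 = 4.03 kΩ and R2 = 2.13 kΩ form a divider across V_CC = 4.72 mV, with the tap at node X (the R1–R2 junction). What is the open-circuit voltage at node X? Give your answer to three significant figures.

With X open, the divider is unloaded: V_th = 4.72 × 2.13/6.160 = 1.632 mV.

V_th ≈ 1.63 mV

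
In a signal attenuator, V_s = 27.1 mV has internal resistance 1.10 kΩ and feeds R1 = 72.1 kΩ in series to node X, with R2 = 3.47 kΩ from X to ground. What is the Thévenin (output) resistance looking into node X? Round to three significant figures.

R_th ≈ 3.31 kΩ

R1' = 1.10 + 72.1 = 73.20 kΩ (source resistance + R1).
With V_s suppressed (replaced by a short), R_th = R1' ‖ R2 = (73.20 × 3.47)/(73.20 + 3.47) = 3.313 kΩ.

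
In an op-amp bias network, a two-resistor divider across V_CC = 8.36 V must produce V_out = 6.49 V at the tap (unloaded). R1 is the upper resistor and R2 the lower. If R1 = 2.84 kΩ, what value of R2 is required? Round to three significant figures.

Required fraction k = V_out/V_CC = 0.7763.
Rearranging, R2 = R1·k/(1−k) = 2.84 × 3.471 = 9.856 kΩ.

R2 ≈ 9.86 kΩ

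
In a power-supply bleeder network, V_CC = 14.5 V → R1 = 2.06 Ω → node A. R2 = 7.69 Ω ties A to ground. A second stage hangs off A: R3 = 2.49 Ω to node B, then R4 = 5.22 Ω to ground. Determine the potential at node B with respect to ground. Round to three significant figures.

V_B ≈ 6.40 V

The second stage (R3 + R4 = 7.710 Ω) loads node A in parallel with R2.
R2 ‖ (R3+R4) = 3.850 Ω.
First divider: V_A = V_CC · 3.850/(2.06 + 3.850) = 9.446 V.
Stage 2 is unloaded, so V_B = V_A · R4/(R3+R4) = 9.446 × 5.22/7.710 = 6.395 V.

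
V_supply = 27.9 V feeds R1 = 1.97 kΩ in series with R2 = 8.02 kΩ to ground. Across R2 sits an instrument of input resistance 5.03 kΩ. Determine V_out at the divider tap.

V_out ≈ 17.0 V

First combine the lower leg with the load: R2 ‖ R_L = 3.091 kΩ.
Then V_out = V_supply · R2'/(R1 + R2') = 27.9 × 3.091/5.061 = 17.04 V.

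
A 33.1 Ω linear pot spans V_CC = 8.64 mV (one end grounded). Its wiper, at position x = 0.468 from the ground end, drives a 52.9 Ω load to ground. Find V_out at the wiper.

V_out ≈ 3.50 mV

Split the track: R_lower = x·R_p = 15.49 Ω, R_upper = (1−x)·R_p = 17.61 Ω.
(x·R_p) ‖ R_L = 11.98 Ω.
Loaded-divider output: V_out = 8.64 × 0.4049 = 3.499 mV.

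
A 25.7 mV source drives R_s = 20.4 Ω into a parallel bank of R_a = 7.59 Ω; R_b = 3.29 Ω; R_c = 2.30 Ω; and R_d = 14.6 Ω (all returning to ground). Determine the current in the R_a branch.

Equivalent of the parallel group: R_p = 1.065 Ω.
Node voltage V_A = V_in · R_p/(R_s + R_p) = 25.7 × 0.04962 = 1.275 mV.
I(R_a) = V_A / R_a = 1.275/7.59 = 0.1680 mA.
(Check via current divider: I_total = 1.197 mA; share G_k/ΣG = 0.1403 → same result.)

I ≈ 0.168 mA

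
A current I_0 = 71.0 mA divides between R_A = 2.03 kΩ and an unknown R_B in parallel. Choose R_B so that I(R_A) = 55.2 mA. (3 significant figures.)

R_B ≈ 7.09 kΩ

Two-branch current divider: I_A = I_0 · R_B/(R_A + R_B).
With f = 0.7775, R_B = R_A · f/(1−f) = 2.03 × 3.494 = 7.092 kΩ.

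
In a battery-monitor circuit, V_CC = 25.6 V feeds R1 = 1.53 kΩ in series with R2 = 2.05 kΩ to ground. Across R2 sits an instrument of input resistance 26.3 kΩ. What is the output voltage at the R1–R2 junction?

First combine the lower leg with the load: R2 ‖ R_L = 1.902 kΩ.
Now apply the divider: V_out = 25.6 × 0.5542 = 14.19 V.

V_out ≈ 14.2 V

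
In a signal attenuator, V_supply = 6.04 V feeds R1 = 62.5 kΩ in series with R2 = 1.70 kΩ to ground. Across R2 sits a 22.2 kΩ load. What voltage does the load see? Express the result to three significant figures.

First combine the lower leg with the load: R2 ‖ R_L = 1.579 kΩ.
Now apply the divider: V_out = 6.04 × 0.02464 = 0.1488 V.
(Unloaded it would be 0.160 V; the load pulls it down.)

V_out ≈ 0.149 V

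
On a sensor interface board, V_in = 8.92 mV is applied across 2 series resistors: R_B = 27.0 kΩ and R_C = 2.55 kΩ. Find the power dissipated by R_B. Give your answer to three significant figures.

ΣR = 29.55 kΩ → I = 8.92/29.55 = 0.3019 µA.
P(R_B) = I²·R_B = (0.3019)² × 27.0 = 2.460 nW.

P ≈ 2.46 nW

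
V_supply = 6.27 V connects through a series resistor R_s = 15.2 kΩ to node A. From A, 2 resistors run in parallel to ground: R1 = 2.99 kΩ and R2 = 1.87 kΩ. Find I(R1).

Combine the parallel branches: R_p = (1/2.99 + 1/1.87)⁻¹ = 1.150 kΩ.
V_A = 6.27 × 1.150/16.35 = 0.4412 V.
I(R1) = V_A / R1 = 0.4412/2.99 = 0.1476 mA.
(Check via current divider: I_total = 0.3835 mA; share G_k/ΣG = 0.3848 → same result.)

I ≈ 0.148 mA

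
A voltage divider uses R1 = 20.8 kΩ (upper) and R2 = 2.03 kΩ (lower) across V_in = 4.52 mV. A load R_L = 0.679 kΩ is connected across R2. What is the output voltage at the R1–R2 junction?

First combine the lower leg with the load: R2 ‖ R_L = 0.5088 kΩ.
Then V_out = V_in · R2'/(R1 + R2') = 4.52 × 0.5088/21.31 = 0.1079 mV.

V_out ≈ 0.108 mV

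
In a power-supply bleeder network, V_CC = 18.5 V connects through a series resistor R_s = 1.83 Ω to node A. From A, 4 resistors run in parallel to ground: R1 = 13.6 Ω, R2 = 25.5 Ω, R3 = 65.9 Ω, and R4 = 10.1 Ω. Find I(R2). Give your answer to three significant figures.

Equivalent of the parallel group: R_p = 4.407 Ω.
Node voltage V_A = V_CC · R_p/(R_s + R_p) = 18.5 × 0.7066 = 13.07 V.
I(R2) = V_A / R2 = 13.07/25.5 = 0.5126 A.
(Equivalently: I_total = 2.966 A, then current-divider fraction G_k/ΣG = 0.1728.)

I ≈ 0.513 A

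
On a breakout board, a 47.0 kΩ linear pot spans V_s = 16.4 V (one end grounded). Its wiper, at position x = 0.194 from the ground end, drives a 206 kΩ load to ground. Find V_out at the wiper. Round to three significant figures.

The pot divides into 37.88 kΩ above the wiper and 9.118 kΩ below.
R_L loads the lower segment: effective lower R = 8.732 kΩ.
Then V_out = V_s · 8.732/(37.88 + 8.732) = 3.072 V.

V_out ≈ 3.07 V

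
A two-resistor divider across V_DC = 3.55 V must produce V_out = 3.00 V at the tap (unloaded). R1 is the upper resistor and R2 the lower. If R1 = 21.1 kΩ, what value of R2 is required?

Required fraction k = V_out/V_DC = 0.8451.
So R2 = R1 · V_out/(V_DC − V_out) = 21.1 × 3.00/(3.55 − 3.00) = 21.1 × 5.455 = 115.1 kΩ.

R2 ≈ 115 kΩ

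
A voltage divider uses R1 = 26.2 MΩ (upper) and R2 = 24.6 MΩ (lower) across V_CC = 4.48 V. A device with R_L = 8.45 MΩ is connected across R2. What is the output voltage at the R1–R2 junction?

V_out ≈ 0.867 V

First combine the lower leg with the load: R2 ‖ R_L = 6.290 MΩ.
Voltage divider with the loaded lower leg: V_out = 4.48 × 6.290/(26.2 + 6.290) = 4.48 × 0.1936 = 0.8673 V.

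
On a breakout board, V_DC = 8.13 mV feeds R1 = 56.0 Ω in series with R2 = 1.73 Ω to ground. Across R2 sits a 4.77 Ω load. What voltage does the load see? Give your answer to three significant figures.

V_out ≈ 0.180 mV

The load sits in parallel with R2, giving an effective lower resistance R2' = R2·R_L/(R2+R_L) = 1.270 Ω.
Voltage divider with the loaded lower leg: V_out = 8.13 × 1.270/(56.0 + 1.270) = 8.13 × 0.02217 = 0.1802 mV.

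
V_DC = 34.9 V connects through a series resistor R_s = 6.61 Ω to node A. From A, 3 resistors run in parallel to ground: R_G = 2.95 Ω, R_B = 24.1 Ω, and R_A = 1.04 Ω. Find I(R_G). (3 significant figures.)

Combine the parallel branches: R_p = (1/2.95 + 1/24.1 + 1/1.04)⁻¹ = 0.7451 Ω.
Node voltage V_A = V_DC · R_p/(R_s + R_p) = 34.9 × 0.1013 = 3.536 V.
I(R_G) = V_A / R_G = 3.536/2.95 = 1.199 A.

I ≈ 1.20 A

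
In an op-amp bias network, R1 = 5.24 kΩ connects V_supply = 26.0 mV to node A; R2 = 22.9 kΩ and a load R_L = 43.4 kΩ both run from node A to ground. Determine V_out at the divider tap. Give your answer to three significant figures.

V_out ≈ 19.3 mV

First combine the lower leg with the load: R2 ‖ R_L = 14.99 kΩ.
Then V_out = V_supply · R2'/(R1 + R2') = 26.0 × 14.99/20.23 = 19.27 mV.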